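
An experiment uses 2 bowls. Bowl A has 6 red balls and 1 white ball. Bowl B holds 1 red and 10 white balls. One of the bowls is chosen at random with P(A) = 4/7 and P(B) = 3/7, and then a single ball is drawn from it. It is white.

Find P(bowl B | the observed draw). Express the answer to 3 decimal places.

Compute the likelihood of this draw for each case: P(data | bowl A) = (1/7) = 1/7; P(data | bowl B) = (10/11) = 10/11.
Multiplying each by its prior: 4/7 · 1/7 = 4/49, 3/7 · 10/11 = 30/77; with total 254/539.
Hence P(bowl B | data) = (30/77) / (254/539) = 105/127.

0.827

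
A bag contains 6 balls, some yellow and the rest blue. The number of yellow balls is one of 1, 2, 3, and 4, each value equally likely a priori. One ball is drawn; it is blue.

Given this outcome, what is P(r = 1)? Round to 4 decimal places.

For each hypothesis, P(data | H) works out to: P(data | r = 1) = (5/6) = 5/6; P(data | r = 2) = (4/6) = 2/3; P(data | r = 3) = (3/6) = 1/2; P(data | r = 4) = (2/6) = 1/3.
The prior-weighted likelihoods are 1/4 · 5/6 = 5/24, 1/4 · 2/3 = 1/6, 1/4 · 1/2 = 1/8, 1/4 · 1/3 = 1/12; these sum to 7/12.
By Bayes' rule, P(r = 1 | data) = (5/24) / (7/12) = 5/14.

0.3571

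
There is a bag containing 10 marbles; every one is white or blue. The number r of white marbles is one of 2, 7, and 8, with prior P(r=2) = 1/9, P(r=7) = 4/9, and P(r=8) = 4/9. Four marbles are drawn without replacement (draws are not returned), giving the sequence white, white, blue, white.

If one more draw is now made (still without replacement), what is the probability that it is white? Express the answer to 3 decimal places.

For each hypothesis, P(data | H) works out to: P(data | r = 2) = (2/10)(1/9)(8/8)(0/7) = 0; P(data | r = 7) = (7/10)(6/9)(3/8)(5/7) = 1/8; P(data | r = 8) = (8/10)(7/9)(2/8)(6/7) = 2/15.
The prior-weighted likelihoods are 1/9 · 0 = 0, 4/9 · 1/8 = 1/18, 4/9 · 2/15 = 8/135; these sum to 31/270.
The posterior is then P(r = 2 | data) = 0, P(r = 7 | data) = 15/31, P(r = 8 | data) = 16/31.
The predictive probability is P(white next | data) = (2/3)(15/31) + (5/6)(16/31) = 70/93.

0.753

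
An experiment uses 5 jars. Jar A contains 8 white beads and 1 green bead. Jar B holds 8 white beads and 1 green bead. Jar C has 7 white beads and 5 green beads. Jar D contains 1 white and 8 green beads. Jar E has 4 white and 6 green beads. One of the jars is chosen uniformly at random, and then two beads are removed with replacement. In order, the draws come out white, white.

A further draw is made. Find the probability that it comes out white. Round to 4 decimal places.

0.7972

For each hypothesis, P(data | H) works out to: P(data | jar A) = (8/9)(8/9) = 0.79012; P(data | jar B) = (8/9)(8/9) = 0.79012; P(data | jar C) = (7/12)(7/12) = 0.34028; P(data | jar D) = (1/9)(1/9) = 0.012346; P(data | jar E) = (4/10)(4/10) = 0.16.
The prior-weighted likelihoods are 1/5 · 0.79012 = 0.15802, 1/5 · 0.79012 = 0.15802, 1/5 · 0.34028 = 0.068056, 1/5 · 0.012346 = 0.0024691, 1/5 · 0.16 = 0.032; with total 0.41857.
The posterior is then P(jar A | data) = 0.37753, P(jar B | data) = 0.37753, P(jar C | data) = 0.16259, P(jar D | data) = 0.0058989, P(jar E | data) = 0.07645.
Averaging over the posterior, P(white next | data) = (8/9)(0.37753) + (8/9)(0.37753) + (7/12)(0.16259) + (1/9)(0.0058989) + (2/5)(0.07645) = 0.79725.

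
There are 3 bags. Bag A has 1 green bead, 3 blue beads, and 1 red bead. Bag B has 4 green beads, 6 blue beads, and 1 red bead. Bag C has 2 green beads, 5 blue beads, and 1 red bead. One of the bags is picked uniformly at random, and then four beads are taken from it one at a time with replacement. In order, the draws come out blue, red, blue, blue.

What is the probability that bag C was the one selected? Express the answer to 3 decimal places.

0.345

The likelihood of the observed sequence under each hypothesis: P(data | bag A) = (3/5)(1/5)(3/5)(3/5) = 0.0432; P(data | bag B) = (6/11)(1/11)(6/11)(6/11) = 0.014753; P(data | bag C) = (5/8)(1/8)(5/8)(5/8) = 0.030518.
Multiplying each by its prior: 1/3 · 0.0432 = 0.0144, 1/3 · 0.014753 = 0.0049177, 1/3 · 0.030518 = 0.010173; these sum to 0.02949.
Hence P(bag C | data) = (0.010173) / (0.02949) = 0.34495.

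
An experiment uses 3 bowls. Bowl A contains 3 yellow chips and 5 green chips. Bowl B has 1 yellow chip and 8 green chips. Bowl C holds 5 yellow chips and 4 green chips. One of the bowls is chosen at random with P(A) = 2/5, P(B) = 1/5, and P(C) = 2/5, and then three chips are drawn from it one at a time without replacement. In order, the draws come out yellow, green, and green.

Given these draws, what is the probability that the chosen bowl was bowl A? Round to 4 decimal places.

0.5056

The likelihood of the observed sequence under each hypothesis: P(data | bowl A) = (3/8)(5/7)(4/6) = 5/28; P(data | bowl B) = (1/9)(8/8)(7/7) = 1/9; P(data | bowl C) = (5/9)(4/8)(3/7) = 5/42.
The prior-weighted likelihoods are 2/5 · 5/28 = 1/14, 1/5 · 1/9 = 1/45, 2/5 · 5/42 = 1/21; summing to 89/630.
Therefore the posterior P(bowl A | data) = (1/14) / (89/630) = 45/89.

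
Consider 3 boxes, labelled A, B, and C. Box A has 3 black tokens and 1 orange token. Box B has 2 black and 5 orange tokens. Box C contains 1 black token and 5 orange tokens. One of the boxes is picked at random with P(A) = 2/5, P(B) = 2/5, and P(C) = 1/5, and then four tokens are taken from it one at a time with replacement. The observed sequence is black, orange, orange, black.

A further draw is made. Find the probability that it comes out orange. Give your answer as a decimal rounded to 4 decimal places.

0.5388

The likelihood of the observed sequence under each hypothesis: P(data | box A) = (3/4)(1/4)(1/4)(3/4) = 0.035156; P(data | box B) = (2/7)(5/7)(5/7)(2/7) = 0.041649; P(data | box C) = (1/6)(5/6)(5/6)(1/6) = 0.01929.
Multiplying each by its prior: 2/5 · 0.035156 = 0.014063, 2/5 · 0.041649 = 0.01666, 1/5 · 0.01929 = 0.003858; summing to 0.03458.
The posterior is then P(box A | data) = 0.40666, P(box B | data) = 0.48177, P(box C | data) = 0.11157.
So P(orange next | data) = Σ P(orange next | H) P(H | data) = (1/4)(0.40666) + (5/7)(0.48177) + (5/6)(0.11157) = 0.53876.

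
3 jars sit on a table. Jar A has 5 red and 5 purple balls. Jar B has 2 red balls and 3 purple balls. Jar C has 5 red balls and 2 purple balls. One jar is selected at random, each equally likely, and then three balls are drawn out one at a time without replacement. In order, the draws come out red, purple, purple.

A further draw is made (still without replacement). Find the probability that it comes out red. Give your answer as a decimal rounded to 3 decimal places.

0.587

Compute the likelihood of the observed sequence for each case: P(data | jar A) = (5/10)(5/9)(4/8) = 0.13889; P(data | jar B) = (2/5)(3/4)(2/3) = 0.2; P(data | jar C) = (5/7)(2/6)(1/5) = 0.047619.
The prior-weighted likelihoods are 1/3 · 0.13889 = 0.046296, 1/3 · 0.2 = 0.066667, 1/3 · 0.047619 = 0.015873; summing to 0.12884.
Normalising, the posterior is P(jar A | data) = 0.35934, P(jar B | data) = 0.51745, P(jar C | data) = 0.1232.
The predictive probability is P(red next | data) = (4/7)(0.35934) + (1/2)(0.51745) + (1)(0.1232) = 0.58727.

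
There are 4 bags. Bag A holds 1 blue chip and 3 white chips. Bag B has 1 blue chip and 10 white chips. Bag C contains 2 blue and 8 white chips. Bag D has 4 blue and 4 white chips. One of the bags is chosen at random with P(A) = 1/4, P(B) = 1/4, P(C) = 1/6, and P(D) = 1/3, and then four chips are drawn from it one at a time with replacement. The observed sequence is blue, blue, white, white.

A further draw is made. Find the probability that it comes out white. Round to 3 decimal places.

0.617

Compute the likelihood of the observed sequence for each case: P(data | bag A) = (1/4)(1/4)(3/4)(3/4) = 0.035156; P(data | bag B) = (1/11)(1/11)(10/11)(10/11) = 0.0068301; P(data | bag C) = (2/10)(2/10)(8/10)(8/10) = 0.0256; P(data | bag D) = (4/8)(4/8)(4/8)(4/8) = 0.0625.
The prior-weighted likelihoods are 1/4 · 0.035156 = 0.0087891, 1/4 · 0.0068301 = 0.0017075, 1/6 · 0.0256 = 0.0042667, 1/3 · 0.0625 = 0.020833; these sum to 0.035597.
The posterior is then P(bag A | data) = 0.24691, P(bag B | data) = 0.047969, P(bag C | data) = 0.11986, P(bag D | data) = 0.58526.
So P(white next | data) = Σ P(white next | H) P(H | data) = (3/4)(0.24691) + (10/11)(0.047969) + (4/5)(0.11986) + (1/2)(0.58526) = 0.61731.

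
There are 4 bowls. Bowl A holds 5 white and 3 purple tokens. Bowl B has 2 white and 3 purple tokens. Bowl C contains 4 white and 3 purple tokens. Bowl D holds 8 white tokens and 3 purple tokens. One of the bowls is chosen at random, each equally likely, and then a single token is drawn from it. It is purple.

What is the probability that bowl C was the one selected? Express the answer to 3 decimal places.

0.256

The likelihood of this draw under each hypothesis: P(data | bowl A) = (3/8) = 0.375; P(data | bowl B) = (3/5) = 0.6; P(data | bowl C) = (3/7) = 0.42857; P(data | bowl D) = (3/11) = 0.27273.
Multiplying each by its prior: 1/4 · 0.375 = 0.09375, 1/4 · 0.6 = 0.15, 1/4 · 0.42857 = 0.10714, 1/4 · 0.27273 = 0.068182; summing to 0.41907.
Therefore the posterior P(bowl C | data) = (0.10714) / (0.41907) = 0.25567.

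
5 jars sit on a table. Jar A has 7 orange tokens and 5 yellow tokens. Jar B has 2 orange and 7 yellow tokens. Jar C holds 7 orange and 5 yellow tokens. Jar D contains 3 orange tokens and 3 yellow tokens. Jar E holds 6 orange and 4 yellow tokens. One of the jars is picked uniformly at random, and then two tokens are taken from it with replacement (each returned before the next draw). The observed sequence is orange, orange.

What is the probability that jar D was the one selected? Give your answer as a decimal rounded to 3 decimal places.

0.187

Under each hypothesis, the probability of the observed sequence is: P(data | jar A) = (7/12)(7/12) = 0.34028; P(data | jar B) = (2/9)(2/9) = 0.049383; P(data | jar C) = (7/12)(7/12) = 0.34028; P(data | jar D) = (3/6)(3/6) = 0.25; P(data | jar E) = (6/10)(6/10) = 0.36.
Multiplying each by its prior: 1/5 · 0.34028 = 0.068056, 1/5 · 0.049383 = 0.0098765, 1/5 · 0.34028 = 0.068056, 1/5 · 0.25 = 0.05, 1/5 · 0.36 = 0.072; with total 0.26799.
Hence P(jar D | data) = (0.05) / (0.26799) = 0.18658.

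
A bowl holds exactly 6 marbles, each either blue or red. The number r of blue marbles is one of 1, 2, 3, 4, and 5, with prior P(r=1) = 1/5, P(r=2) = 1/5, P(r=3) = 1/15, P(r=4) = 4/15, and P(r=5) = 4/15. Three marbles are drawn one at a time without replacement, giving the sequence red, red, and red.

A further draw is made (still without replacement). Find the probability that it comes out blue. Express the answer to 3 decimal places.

Under each hypothesis, the probability of the observed sequence is: P(data | r = 1) = (5/6)(4/5)(3/4) = 1/2; P(data | r = 2) = (4/6)(3/5)(2/4) = 1/5; P(data | r = 3) = (3/6)(2/5)(1/4) = 1/20; P(data | r = 4) = (2/6)(1/5)(0/4) = 0; P(data | r = 5) = (1/6)(0/5) = 0.
Weighting by the prior gives 1/5 · 1/2 = 1/10, 1/5 · 1/5 = 1/25, 1/15 · 1/20 = 1/300, 4/15 · 0 = 0, 4/15 · 0 = 0; with total 43/300.
Normalising, the posterior is P(r = 1 | data) = 30/43, P(r = 2 | data) = 12/43, P(r = 3 | data) = 1/43, P(r = 4 | data) = 0, P(r = 5 | data) = 0.
So P(blue next | data) = Σ P(blue next | H) P(H | data) = (1/3)(30/43) + (2/3)(12/43) + (1)(1/43) = 19/43.

0.442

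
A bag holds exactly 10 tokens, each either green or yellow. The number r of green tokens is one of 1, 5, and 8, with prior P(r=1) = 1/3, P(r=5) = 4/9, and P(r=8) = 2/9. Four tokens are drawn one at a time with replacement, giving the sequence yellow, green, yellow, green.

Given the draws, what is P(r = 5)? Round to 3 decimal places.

Under each hypothesis, the probability of the observed sequence is: P(data | r = 1) = (9/10)(1/10)(9/10)(1/10) = 0.0081; P(data | r = 5) = (5/10)(5/10)(5/10)(5/10) = 0.0625; P(data | r = 8) = (2/10)(8/10)(2/10)(8/10) = 0.0256.
The prior-weighted likelihoods are 1/3 · 0.0081 = 0.0027, 4/9 · 0.0625 = 0.027778, 2/9 · 0.0256 = 0.0056889; with total 0.036167.
By Bayes' rule, P(r = 5 | data) = (0.027778) / (0.036167) = 0.76805.

0.768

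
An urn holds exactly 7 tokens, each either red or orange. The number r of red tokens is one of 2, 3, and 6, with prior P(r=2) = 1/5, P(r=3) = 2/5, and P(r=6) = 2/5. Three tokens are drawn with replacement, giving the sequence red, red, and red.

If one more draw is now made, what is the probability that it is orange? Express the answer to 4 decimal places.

0.1990

For each hypothesis, P(data | H) works out to: P(data | r = 2) = (2/7)(2/7)(2/7) = 0.023324; P(data | r = 3) = (3/7)(3/7)(3/7) = 0.078717; P(data | r = 6) = (6/7)(6/7)(6/7) = 0.62974.
Multiplying each by its prior: 1/5 · 0.023324 = 0.0046647, 2/5 · 0.078717 = 0.031487, 2/5 · 0.62974 = 0.2519; with total 0.28805.
Dividing through by the total gives posterior P(r = 2 | data) = 0.016194, P(r = 3 | data) = 0.10931, P(r = 6 | data) = 0.87449.
Averaging over the posterior, P(orange next | data) = (5/7)(0.016194) + (4/7)(0.10931) + (1/7)(0.87449) = 0.19896.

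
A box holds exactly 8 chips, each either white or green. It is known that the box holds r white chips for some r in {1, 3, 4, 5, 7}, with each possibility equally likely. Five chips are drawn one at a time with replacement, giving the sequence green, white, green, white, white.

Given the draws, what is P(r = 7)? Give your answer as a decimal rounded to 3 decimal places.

0.107

Compute the likelihood of the observed sequence for each case: P(data | r = 1) = (7/8)(1/8)(7/8)(1/8)(1/8) = 0.0014954; P(data | r = 3) = (5/8)(3/8)(5/8)(3/8)(3/8) = 0.020599; P(data | r = 4) = (4/8)(4/8)(4/8)(4/8)(4/8) = 0.03125; P(data | r = 5) = (3/8)(5/8)(3/8)(5/8)(5/8) = 0.034332; P(data | r = 7) = (1/8)(7/8)(1/8)(7/8)(7/8) = 0.010468.
Weighting by the prior gives 1/5 · 0.0014954 = 0.00029907, 1/5 · 0.020599 = 0.0041199, 1/5 · 0.03125 = 0.00625, 1/5 · 0.034332 = 0.0068665, 1/5 · 0.010468 = 0.0020935; these sum to 0.019629.
By Bayes' rule, P(r = 7 | data) = (0.0020935) / (0.019629) = 0.10665.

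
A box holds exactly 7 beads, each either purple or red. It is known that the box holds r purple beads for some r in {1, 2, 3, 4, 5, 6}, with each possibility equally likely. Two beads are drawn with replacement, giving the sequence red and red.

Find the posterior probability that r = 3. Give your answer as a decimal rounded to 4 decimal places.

0.1758

For each hypothesis, P(data | H) works out to: P(data | r = 1) = (6/7)(6/7) = 36/49; P(data | r = 2) = (5/7)(5/7) = 25/49; P(data | r = 3) = (4/7)(4/7) = 16/49; P(data | r = 4) = (3/7)(3/7) = 9/49; P(data | r = 5) = (2/7)(2/7) = 4/49; P(data | r = 6) = (1/7)(1/7) = 1/49.
Weighting by the prior gives 1/6 · 36/49 = 6/49, 1/6 · 25/49 = 25/294, 1/6 · 16/49 = 8/147, 1/6 · 9/49 = 3/98, 1/6 · 4/49 = 2/147, 1/6 · 1/49 = 1/294; these sum to 13/42.
By Bayes' rule, P(r = 3 | data) = (8/147) / (13/42) = 16/91.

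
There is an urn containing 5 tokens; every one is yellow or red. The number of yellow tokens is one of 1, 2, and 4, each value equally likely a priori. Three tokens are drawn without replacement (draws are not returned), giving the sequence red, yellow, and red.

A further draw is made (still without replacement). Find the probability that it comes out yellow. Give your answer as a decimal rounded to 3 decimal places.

Under each hypothesis, the probability of the observed sequence is: P(data | r = 1) = (4/5)(1/4)(3/3) = 1/5; P(data | r = 2) = (3/5)(2/4)(2/3) = 1/5; P(data | r = 4) = (1/5)(4/4)(0/3) = 0.
The prior-weighted likelihoods are 1/3 · 1/5 = 1/15, 1/3 · 1/5 = 1/15, 1/3 · 0 = 0; summing to 2/15.
The posterior is then P(r = 1 | data) = 1/2, P(r = 2 | data) = 1/2, P(r = 4 | data) = 0.
The predictive probability is P(yellow next | data) = (0)(1/2) + (1/2)(1/2) = 1/4.

0.250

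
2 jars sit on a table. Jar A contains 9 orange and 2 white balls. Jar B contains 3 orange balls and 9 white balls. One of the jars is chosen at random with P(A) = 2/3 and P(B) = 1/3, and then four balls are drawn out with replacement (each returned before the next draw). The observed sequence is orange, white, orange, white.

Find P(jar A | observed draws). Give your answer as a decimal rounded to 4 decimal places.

0.5573

The likelihood of the observed sequence under each hypothesis: P(data | jar A) = (9/11)(2/11)(9/11)(2/11) = 0.02213; P(data | jar B) = (3/12)(9/12)(3/12)(9/12) = 0.035156.
The prior-weighted likelihoods are 2/3 · 0.02213 = 0.014753, 1/3 · 0.035156 = 0.011719; summing to 0.026472.
Hence P(jar A | data) = (0.014753) / (0.026472) = 0.55731.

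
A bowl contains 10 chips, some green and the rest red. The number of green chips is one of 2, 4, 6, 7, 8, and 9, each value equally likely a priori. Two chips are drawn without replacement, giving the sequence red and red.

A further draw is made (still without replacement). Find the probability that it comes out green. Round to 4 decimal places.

0.4269

Compute the likelihood of the observed sequence for each case: P(data | r = 2) = (8/10)(7/9) = 28/45; P(data | r = 4) = (6/10)(5/9) = 1/3; P(data | r = 6) = (4/10)(3/9) = 2/15; P(data | r = 7) = (3/10)(2/9) = 1/15; P(data | r = 8) = (2/10)(1/9) = 1/45; P(data | r = 9) = (1/10)(0/9) = 0.
Multiplying each by its prior: 1/6 · 28/45 = 14/135, 1/6 · 1/3 = 1/18, 1/6 · 2/15 = 1/45, 1/6 · 1/15 = 1/90, 1/6 · 1/45 = 1/270, 1/6 · 0 = 0; these sum to 53/270.
The posterior is then P(r = 2 | data) = 28/53, P(r = 4 | data) = 15/53, P(r = 6 | data) = 6/53, P(r = 7 | data) = 3/53, P(r = 8 | data) = 1/53, P(r = 9 | data) = 0.
Averaging over the posterior, P(green next | data) = (1/4)(28/53) + (1/2)(15/53) + (3/4)(6/53) + (7/8)(3/53) + (1)(1/53) = 181/424.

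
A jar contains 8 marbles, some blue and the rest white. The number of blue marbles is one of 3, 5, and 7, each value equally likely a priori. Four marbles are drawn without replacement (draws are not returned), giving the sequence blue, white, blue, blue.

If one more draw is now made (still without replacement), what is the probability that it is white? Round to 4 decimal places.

0.2857

The likelihood of the observed sequence under each hypothesis: P(data | r = 3) = (3/8)(5/7)(2/6)(1/5) = 1/56; P(data | r = 5) = (5/8)(3/7)(4/6)(3/5) = 3/28; P(data | r = 7) = (7/8)(1/7)(6/6)(5/5) = 1/8.
The prior-weighted likelihoods are 1/3 · 1/56 = 1/168, 1/3 · 3/28 = 1/28, 1/3 · 1/8 = 1/24; with total 1/12.
Dividing through by the total gives posterior P(r = 3 | data) = 1/14, P(r = 5 | data) = 3/7, P(r = 7 | data) = 1/2.
Averaging over the posterior, P(white next | data) = (1)(1/14) + (1/2)(3/7) + (0)(1/2) = 2/7.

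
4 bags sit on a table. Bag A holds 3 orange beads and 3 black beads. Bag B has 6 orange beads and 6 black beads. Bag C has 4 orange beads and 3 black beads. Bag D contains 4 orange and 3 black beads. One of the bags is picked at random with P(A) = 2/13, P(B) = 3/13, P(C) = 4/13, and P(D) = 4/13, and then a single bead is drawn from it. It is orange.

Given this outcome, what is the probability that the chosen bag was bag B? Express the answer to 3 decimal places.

Compute the likelihood of this draw for each case: P(data | bag A) = (3/6) = 1/2; P(data | bag B) = (6/12) = 1/2; P(data | bag C) = (4/7) = 4/7; P(data | bag D) = (4/7) = 4/7.
Weighting by the prior gives 2/13 · 1/2 = 1/13, 3/13 · 1/2 = 3/26, 4/13 · 4/7 = 16/91, 4/13 · 4/7 = 16/91; summing to 99/182.
So P(bag B | data) = (3/26) / (99/182) = 7/33.

0.212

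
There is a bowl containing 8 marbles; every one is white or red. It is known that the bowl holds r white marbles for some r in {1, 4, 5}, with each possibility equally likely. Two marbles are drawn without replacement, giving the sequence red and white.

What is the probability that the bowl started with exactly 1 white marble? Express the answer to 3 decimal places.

Under each hypothesis, the probability of the observed sequence is: P(data | r = 1) = (7/8)(1/7) = 1/8; P(data | r = 4) = (4/8)(4/7) = 2/7; P(data | r = 5) = (3/8)(5/7) = 15/56.
Weighting by the prior gives 1/3 · 1/8 = 1/24, 1/3 · 2/7 = 2/21, 1/3 · 15/56 = 5/56; with total 19/84.
By Bayes' rule, P(r = 1 | data) = (1/24) / (19/84) = 7/38.

0.184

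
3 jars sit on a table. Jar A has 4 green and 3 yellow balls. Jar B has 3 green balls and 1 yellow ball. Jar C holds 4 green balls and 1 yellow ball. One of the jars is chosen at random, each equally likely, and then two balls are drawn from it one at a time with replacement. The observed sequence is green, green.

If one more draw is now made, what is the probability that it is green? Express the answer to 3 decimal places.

Compute the likelihood of the observed sequence for each case: P(data | jar A) = (4/7)(4/7) = 0.32653; P(data | jar B) = (3/4)(3/4) = 0.5625; P(data | jar C) = (4/5)(4/5) = 0.64.
Multiplying each by its prior: 1/3 · 0.32653 = 0.10884, 1/3 · 0.5625 = 0.1875, 1/3 · 0.64 = 0.21333; with total 0.50968.
Normalising, the posterior is P(jar A | data) = 0.21355, P(jar B | data) = 0.36788, P(jar C | data) = 0.41857.
Averaging over the posterior, P(green next | data) = (4/7)(0.21355) + (3/4)(0.36788) + (4/5)(0.41857) = 0.73279.

0.733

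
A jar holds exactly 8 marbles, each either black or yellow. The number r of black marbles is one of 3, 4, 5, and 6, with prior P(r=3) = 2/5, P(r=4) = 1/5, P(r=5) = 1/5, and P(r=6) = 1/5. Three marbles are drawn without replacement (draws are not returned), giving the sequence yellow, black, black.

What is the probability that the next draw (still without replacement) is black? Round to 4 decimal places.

Compute the likelihood of the observed sequence for each case: P(data | r = 3) = (5/8)(3/7)(2/6) = 5/56; P(data | r = 4) = (4/8)(4/7)(3/6) = 1/7; P(data | r = 5) = (3/8)(5/7)(4/6) = 5/28; P(data | r = 6) = (2/8)(6/7)(5/6) = 5/28.
The prior-weighted likelihoods are 2/5 · 5/56 = 1/28, 1/5 · 1/7 = 1/35, 1/5 · 5/28 = 1/28, 1/5 · 5/28 = 1/28; these sum to 19/140.
The posterior is then P(r = 3 | data) = 5/19, P(r = 4 | data) = 4/19, P(r = 5 | data) = 5/19, P(r = 6 | data) = 5/19.
The predictive probability is P(black next | data) = (1/5)(5/19) + (2/5)(4/19) + (3/5)(5/19) + (4/5)(5/19) = 48/95.

0.5053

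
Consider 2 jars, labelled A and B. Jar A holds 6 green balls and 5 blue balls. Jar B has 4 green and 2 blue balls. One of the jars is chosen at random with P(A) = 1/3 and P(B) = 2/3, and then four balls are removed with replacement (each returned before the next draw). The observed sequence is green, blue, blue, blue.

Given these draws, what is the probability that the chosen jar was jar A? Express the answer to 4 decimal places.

For each hypothesis, P(data | H) works out to: P(data | jar A) = (6/11)(5/11)(5/11)(5/11) = 0.051226; P(data | jar B) = (4/6)(2/6)(2/6)(2/6) = 0.024691.
Weighting by the prior gives 1/3 · 0.051226 = 0.017075, 2/3 · 0.024691 = 0.016461; with total 0.033536.
So P(jar A | data) = (0.017075) / (0.033536) = 0.50916.

0.5092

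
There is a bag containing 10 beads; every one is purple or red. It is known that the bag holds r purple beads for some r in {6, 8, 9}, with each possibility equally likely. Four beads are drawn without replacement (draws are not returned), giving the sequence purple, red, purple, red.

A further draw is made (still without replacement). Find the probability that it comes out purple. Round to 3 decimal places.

The likelihood of the observed sequence under each hypothesis: P(data | r = 6) = (6/10)(4/9)(5/8)(3/7) = 0.071429; P(data | r = 8) = (8/10)(2/9)(7/8)(1/7) = 0.022222; P(data | r = 9) = (9/10)(1/9)(8/8)(0/7) = 0.
Weighting by the prior gives 1/3 · 0.071429 = 0.02381, 1/3 · 0.022222 = 0.0074074, 1/3 · 0 = 0; these sum to 0.031217.
Dividing through by the total gives posterior P(r = 6 | data) = 0.76271, P(r = 8 | data) = 0.23729, P(r = 9 | data) = 0.
So P(purple next | data) = Σ P(purple next | H) P(H | data) = (2/3)(0.76271) + (1)(0.23729) = 0.74576.

0.746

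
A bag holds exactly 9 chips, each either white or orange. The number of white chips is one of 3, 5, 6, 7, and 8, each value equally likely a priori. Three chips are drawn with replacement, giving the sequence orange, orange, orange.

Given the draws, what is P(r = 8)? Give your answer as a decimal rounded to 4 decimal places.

The likelihood of the observed sequence under each hypothesis: P(data | r = 3) = (6/9)(6/9)(6/9) = 0.2963; P(data | r = 5) = (4/9)(4/9)(4/9) = 0.087791; P(data | r = 6) = (3/9)(3/9)(3/9) = 0.037037; P(data | r = 7) = (2/9)(2/9)(2/9) = 0.010974; P(data | r = 8) = (1/9)(1/9)(1/9) = 0.0013717.
The prior-weighted likelihoods are 1/5 · 0.2963 = 0.059259, 1/5 · 0.087791 = 0.017558, 1/5 · 0.037037 = 0.0074074, 1/5 · 0.010974 = 0.0021948, 1/5 · 0.0013717 = 0.00027435; summing to 0.086694.
By Bayes' rule, P(r = 8 | data) = (0.00027435) / (0.086694) = 0.0031646.

0.0032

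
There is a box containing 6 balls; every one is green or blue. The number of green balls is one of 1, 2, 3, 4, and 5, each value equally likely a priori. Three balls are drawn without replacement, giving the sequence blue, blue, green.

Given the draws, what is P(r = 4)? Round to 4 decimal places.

0.1143

The likelihood of the observed sequence under each hypothesis: P(data | r = 1) = (5/6)(4/5)(1/4) = 1/6; P(data | r = 2) = (4/6)(3/5)(2/4) = 1/5; P(data | r = 3) = (3/6)(2/5)(3/4) = 3/20; P(data | r = 4) = (2/6)(1/5)(4/4) = 1/15; P(data | r = 5) = (1/6)(0/5) = 0.
Weighting by the prior gives 1/5 · 1/6 = 1/30, 1/5 · 1/5 = 1/25, 1/5 · 3/20 = 3/100, 1/5 · 1/15 = 1/75, 1/5 · 0 = 0; these sum to 7/60.
Therefore the posterior P(r = 4 | data) = (1/75) / (7/60) = 4/35.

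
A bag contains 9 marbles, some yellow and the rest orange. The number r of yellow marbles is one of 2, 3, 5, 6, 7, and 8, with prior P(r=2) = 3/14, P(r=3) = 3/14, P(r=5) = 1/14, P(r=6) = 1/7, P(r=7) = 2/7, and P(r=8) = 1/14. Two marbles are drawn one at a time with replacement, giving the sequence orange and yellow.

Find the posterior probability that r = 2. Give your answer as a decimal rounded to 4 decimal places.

0.1944

Under each hypothesis, the probability of the observed sequence is: P(data | r = 2) = (7/9)(2/9) = 14/81; P(data | r = 3) = (6/9)(3/9) = 2/9; P(data | r = 5) = (4/9)(5/9) = 20/81; P(data | r = 6) = (3/9)(6/9) = 2/9; P(data | r = 7) = (2/9)(7/9) = 14/81; P(data | r = 8) = (1/9)(8/9) = 8/81.
The prior-weighted likelihoods are 3/14 · 14/81 = 1/27, 3/14 · 2/9 = 1/21, 1/14 · 20/81 = 10/567, 1/7 · 2/9 = 2/63, 2/7 · 14/81 = 4/81, 1/14 · 8/81 = 4/567; with total 4/21.
Therefore the posterior P(r = 2 | data) = (1/27) / (4/21) = 7/36.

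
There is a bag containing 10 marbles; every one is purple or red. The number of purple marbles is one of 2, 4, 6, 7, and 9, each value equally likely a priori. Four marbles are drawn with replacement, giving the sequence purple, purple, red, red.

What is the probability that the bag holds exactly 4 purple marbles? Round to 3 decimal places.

The likelihood of the observed sequence under each hypothesis: P(data | r = 2) = (2/10)(2/10)(8/10)(8/10) = 0.0256; P(data | r = 4) = (4/10)(4/10)(6/10)(6/10) = 0.0576; P(data | r = 6) = (6/10)(6/10)(4/10)(4/10) = 0.0576; P(data | r = 7) = (7/10)(7/10)(3/10)(3/10) = 0.0441; P(data | r = 9) = (9/10)(9/10)(1/10)(1/10) = 0.0081.
Weighting by the prior gives 1/5 · 0.0256 = 0.00512, 1/5 · 0.0576 = 0.01152, 1/5 · 0.0576 = 0.01152, 1/5 · 0.0441 = 0.00882, 1/5 · 0.0081 = 0.00162; summing to 0.0386.
Hence P(r = 4 | data) = (0.01152) / (0.0386) = 0.29845.

0.298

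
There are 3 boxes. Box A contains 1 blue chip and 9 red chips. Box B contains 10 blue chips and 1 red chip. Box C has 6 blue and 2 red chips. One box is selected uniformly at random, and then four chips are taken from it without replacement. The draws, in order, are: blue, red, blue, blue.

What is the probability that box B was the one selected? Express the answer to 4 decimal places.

Compute the likelihood of the observed sequence for each case: P(data | box A) = (1/10)(9/9)(0/8) = 0; P(data | box B) = (10/11)(1/10)(9/9)(8/8) = 1/11; P(data | box C) = (6/8)(2/7)(5/6)(4/5) = 1/7.
Multiplying each by its prior: 1/3 · 0 = 0, 1/3 · 1/11 = 1/33, 1/3 · 1/7 = 1/21; these sum to 6/77.
Therefore the posterior P(box B | data) = (1/33) / (6/77) = 7/18.

0.3889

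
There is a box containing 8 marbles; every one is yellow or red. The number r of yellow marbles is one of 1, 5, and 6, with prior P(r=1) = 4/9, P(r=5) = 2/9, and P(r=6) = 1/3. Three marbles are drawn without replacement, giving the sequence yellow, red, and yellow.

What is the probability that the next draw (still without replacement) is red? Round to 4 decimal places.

Under each hypothesis, the probability of the observed sequence is: P(data | r = 1) = (1/8)(7/7)(0/6) = 0; P(data | r = 5) = (5/8)(3/7)(4/6) = 5/28; P(data | r = 6) = (6/8)(2/7)(5/6) = 5/28.
Weighting by the prior gives 4/9 · 0 = 0, 2/9 · 5/28 = 5/126, 1/3 · 5/28 = 5/84; these sum to 25/252.
The posterior is then P(r = 1 | data) = 0, P(r = 5 | data) = 2/5, P(r = 6 | data) = 3/5.
Averaging over the posterior, P(red next | data) = (2/5)(2/5) + (1/5)(3/5) = 7/25.

0.2800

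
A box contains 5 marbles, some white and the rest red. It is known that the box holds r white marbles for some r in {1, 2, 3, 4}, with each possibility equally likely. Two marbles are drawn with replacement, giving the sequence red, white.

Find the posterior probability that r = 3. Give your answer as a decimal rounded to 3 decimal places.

Compute the likelihood of the observed sequence for each case: P(data | r = 1) = (4/5)(1/5) = 4/25; P(data | r = 2) = (3/5)(2/5) = 6/25; P(data | r = 3) = (2/5)(3/5) = 6/25; P(data | r = 4) = (1/5)(4/5) = 4/25.
The prior-weighted likelihoods are 1/4 · 4/25 = 1/25, 1/4 · 6/25 = 3/50, 1/4 · 6/25 = 3/50, 1/4 · 4/25 = 1/25; with total 1/5.
Therefore the posterior P(r = 3 | data) = (3/50) / (1/5) = 3/10.

0.300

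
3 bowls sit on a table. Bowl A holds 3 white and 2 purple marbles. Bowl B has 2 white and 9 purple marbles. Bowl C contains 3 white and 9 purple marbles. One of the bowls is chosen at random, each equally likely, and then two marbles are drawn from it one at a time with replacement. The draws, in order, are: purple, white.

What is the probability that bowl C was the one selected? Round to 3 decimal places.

0.325

Compute the likelihood of the observed sequence for each case: P(data | bowl A) = (2/5)(3/5) = 0.24; P(data | bowl B) = (9/11)(2/11) = 0.14876; P(data | bowl C) = (9/12)(3/12) = 0.1875.
Multiplying each by its prior: 1/3 · 0.24 = 0.08, 1/3 · 0.14876 = 0.049587, 1/3 · 0.1875 = 0.0625; summing to 0.19209.
Therefore the posterior P(bowl C | data) = (0.0625) / (0.19209) = 0.32537.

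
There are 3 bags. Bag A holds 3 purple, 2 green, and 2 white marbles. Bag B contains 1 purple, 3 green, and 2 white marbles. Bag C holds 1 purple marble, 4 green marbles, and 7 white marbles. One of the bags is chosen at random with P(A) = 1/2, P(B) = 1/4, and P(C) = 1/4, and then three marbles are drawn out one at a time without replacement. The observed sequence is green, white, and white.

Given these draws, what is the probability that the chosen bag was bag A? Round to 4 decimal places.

0.1769

For each hypothesis, P(data | H) works out to: P(data | bag A) = (2/7)(2/6)(1/5) = 0.019048; P(data | bag B) = (3/6)(2/5)(1/4) = 0.05; P(data | bag C) = (4/12)(7/11)(6/10) = 0.12727.
Weighting by the prior gives 1/2 · 0.019048 = 0.0095238, 1/4 · 0.05 = 0.0125, 1/4 · 0.12727 = 0.031818; these sum to 0.053842.
So P(bag A | data) = (0.0095238) / (0.053842) = 0.17688.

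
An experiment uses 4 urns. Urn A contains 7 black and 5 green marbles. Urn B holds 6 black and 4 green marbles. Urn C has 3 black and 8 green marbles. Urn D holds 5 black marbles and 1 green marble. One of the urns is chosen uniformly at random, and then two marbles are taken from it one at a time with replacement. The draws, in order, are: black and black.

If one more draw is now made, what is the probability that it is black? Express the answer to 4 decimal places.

0.6899

For each hypothesis, P(data | H) works out to: P(data | urn A) = (7/12)(7/12) = 0.34028; P(data | urn B) = (6/10)(6/10) = 0.36; P(data | urn C) = (3/11)(3/11) = 0.07438; P(data | urn D) = (5/6)(5/6) = 0.69444.
Weighting by the prior gives 1/4 · 0.34028 = 0.085069, 1/4 · 0.36 = 0.09, 1/4 · 0.07438 = 0.018595, 1/4 · 0.69444 = 0.17361; summing to 0.36728.
Dividing through by the total gives posterior P(urn A | data) = 0.23162, P(urn B | data) = 0.24505, P(urn C | data) = 0.05063, P(urn D | data) = 0.4727.
So P(black next | data) = Σ P(black next | H) P(H | data) = (7/12)(0.23162) + (3/5)(0.24505) + (3/11)(0.05063) + (5/6)(0.4727) = 0.68987.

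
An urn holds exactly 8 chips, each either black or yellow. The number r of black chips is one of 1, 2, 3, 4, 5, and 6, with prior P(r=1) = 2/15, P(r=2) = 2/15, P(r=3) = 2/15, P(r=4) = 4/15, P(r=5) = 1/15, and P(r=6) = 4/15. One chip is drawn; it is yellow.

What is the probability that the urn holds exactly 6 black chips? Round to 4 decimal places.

Under each hypothesis, the probability of this draw is: P(data | r = 1) = (7/8) = 7/8; P(data | r = 2) = (6/8) = 3/4; P(data | r = 3) = (5/8) = 5/8; P(data | r = 4) = (4/8) = 1/2; P(data | r = 5) = (3/8) = 3/8; P(data | r = 6) = (2/8) = 1/4.
The prior-weighted likelihoods are 2/15 · 7/8 = 7/60, 2/15 · 3/4 = 1/10, 2/15 · 5/8 = 1/12, 4/15 · 1/2 = 2/15, 1/15 · 3/8 = 1/40, 4/15 · 1/4 = 1/15; summing to 21/40.
By Bayes' rule, P(r = 6 | data) = (1/15) / (21/40) = 8/63.

0.1270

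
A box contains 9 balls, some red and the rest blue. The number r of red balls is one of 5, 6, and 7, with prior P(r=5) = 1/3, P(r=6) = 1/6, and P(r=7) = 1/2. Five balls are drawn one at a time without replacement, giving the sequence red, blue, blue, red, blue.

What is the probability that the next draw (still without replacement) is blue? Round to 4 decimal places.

0.2105

Compute the likelihood of the observed sequence for each case: P(data | r = 5) = (5/9)(4/8)(3/7)(4/6)(2/5) = 0.031746; P(data | r = 6) = (6/9)(3/8)(2/7)(5/6)(1/5) = 0.011905; P(data | r = 7) = (7/9)(2/8)(1/7)(6/6)(0/5) = 0.
Multiplying each by its prior: 1/3 · 0.031746 = 0.010582, 1/6 · 0.011905 = 0.0019841, 1/2 · 0 = 0; summing to 0.012566.
Dividing through by the total gives posterior P(r = 5 | data) = 0.84211, P(r = 6 | data) = 0.15789, P(r = 7 | data) = 0.
So P(blue next | data) = Σ P(blue next | H) P(H | data) = (1/4)(0.84211) + (0)(0.15789) = 0.21053.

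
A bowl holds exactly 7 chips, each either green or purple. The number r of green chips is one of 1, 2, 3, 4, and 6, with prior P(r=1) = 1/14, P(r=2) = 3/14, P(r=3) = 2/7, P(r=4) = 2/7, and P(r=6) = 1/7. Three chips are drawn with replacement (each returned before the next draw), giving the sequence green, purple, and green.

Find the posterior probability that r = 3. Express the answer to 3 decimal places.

0.304

Under each hypothesis, the probability of the observed sequence is: P(data | r = 1) = (1/7)(6/7)(1/7) = 0.017493; P(data | r = 2) = (2/7)(5/7)(2/7) = 0.058309; P(data | r = 3) = (3/7)(4/7)(3/7) = 0.10496; P(data | r = 4) = (4/7)(3/7)(4/7) = 0.13994; P(data | r = 6) = (6/7)(1/7)(6/7) = 0.10496.
Weighting by the prior gives 1/14 · 0.017493 = 0.0012495, 3/14 · 0.058309 = 0.012495, 2/7 · 0.10496 = 0.029988, 2/7 · 0.13994 = 0.039983, 1/7 · 0.10496 = 0.014994; these sum to 0.098709.
Hence P(r = 3 | data) = (0.029988) / (0.098709) = 0.3038.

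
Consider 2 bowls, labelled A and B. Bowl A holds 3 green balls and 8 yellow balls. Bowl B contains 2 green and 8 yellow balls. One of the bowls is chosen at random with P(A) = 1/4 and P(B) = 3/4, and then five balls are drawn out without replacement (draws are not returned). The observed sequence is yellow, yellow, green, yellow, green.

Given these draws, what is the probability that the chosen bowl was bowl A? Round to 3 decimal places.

0.353

Compute the likelihood of the observed sequence for each case: P(data | bowl A) = (8/11)(7/10)(3/9)(6/8)(2/7) = 2/55; P(data | bowl B) = (8/10)(7/9)(2/8)(6/7)(1/6) = 1/45.
Multiplying each by its prior: 1/4 · 2/55 = 1/110, 3/4 · 1/45 = 1/60; summing to 17/660.
Therefore the posterior P(bowl A | data) = (1/110) / (17/660) = 6/17.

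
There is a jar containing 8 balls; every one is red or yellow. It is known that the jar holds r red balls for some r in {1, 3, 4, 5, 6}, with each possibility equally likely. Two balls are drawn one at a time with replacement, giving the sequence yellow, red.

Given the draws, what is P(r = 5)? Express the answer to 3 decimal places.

Under each hypothesis, the probability of the observed sequence is: P(data | r = 1) = (7/8)(1/8) = 7/64; P(data | r = 3) = (5/8)(3/8) = 15/64; P(data | r = 4) = (4/8)(4/8) = 1/4; P(data | r = 5) = (3/8)(5/8) = 15/64; P(data | r = 6) = (2/8)(6/8) = 3/16.
Multiplying each by its prior: 1/5 · 7/64 = 7/320, 1/5 · 15/64 = 3/64, 1/5 · 1/4 = 1/20, 1/5 · 15/64 = 3/64, 1/5 · 3/16 = 3/80; with total 13/64.
By Bayes' rule, P(r = 5 | data) = (3/64) / (13/64) = 3/13.

0.231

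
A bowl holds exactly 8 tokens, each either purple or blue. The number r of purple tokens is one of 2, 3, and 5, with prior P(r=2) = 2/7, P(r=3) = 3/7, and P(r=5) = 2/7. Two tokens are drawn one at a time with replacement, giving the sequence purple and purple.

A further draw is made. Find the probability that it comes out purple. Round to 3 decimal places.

0.510

For each hypothesis, P(data | H) works out to: P(data | r = 2) = (2/8)(2/8) = 1/16; P(data | r = 3) = (3/8)(3/8) = 9/64; P(data | r = 5) = (5/8)(5/8) = 25/64.
Weighting by the prior gives 2/7 · 1/16 = 1/56, 3/7 · 9/64 = 27/448, 2/7 · 25/64 = 25/224; with total 85/448.
Dividing through by the total gives posterior P(r = 2 | data) = 8/85, P(r = 3 | data) = 27/85, P(r = 5 | data) = 10/17.
The predictive probability is P(purple next | data) = (1/4)(8/85) + (3/8)(27/85) + (5/8)(10/17) = 347/680.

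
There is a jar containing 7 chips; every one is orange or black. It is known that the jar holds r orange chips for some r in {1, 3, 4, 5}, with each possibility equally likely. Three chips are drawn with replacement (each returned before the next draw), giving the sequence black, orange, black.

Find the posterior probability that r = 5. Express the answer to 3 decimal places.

0.143

Under each hypothesis, the probability of the observed sequence is: P(data | r = 1) = (6/7)(1/7)(6/7) = 36/343; P(data | r = 3) = (4/7)(3/7)(4/7) = 48/343; P(data | r = 4) = (3/7)(4/7)(3/7) = 36/343; P(data | r = 5) = (2/7)(5/7)(2/7) = 20/343.
Multiplying each by its prior: 1/4 · 36/343 = 9/343, 1/4 · 48/343 = 12/343, 1/4 · 36/343 = 9/343, 1/4 · 20/343 = 5/343; summing to 5/49.
Hence P(r = 5 | data) = (5/343) / (5/49) = 1/7.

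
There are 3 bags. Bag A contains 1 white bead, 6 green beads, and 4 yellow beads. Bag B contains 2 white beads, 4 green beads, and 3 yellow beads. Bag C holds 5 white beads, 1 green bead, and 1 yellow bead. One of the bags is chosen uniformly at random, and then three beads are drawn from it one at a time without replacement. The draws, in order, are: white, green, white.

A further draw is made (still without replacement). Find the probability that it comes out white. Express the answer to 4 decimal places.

Under each hypothesis, the probability of the observed sequence is: P(data | bag A) = (1/11)(6/10)(0/9) = 0; P(data | bag B) = (2/9)(4/8)(1/7) = 1/63; P(data | bag C) = (5/7)(1/6)(4/5) = 2/21.
The prior-weighted likelihoods are 1/3 · 0 = 0, 1/3 · 1/63 = 1/189, 1/3 · 2/21 = 2/63; with total 1/27.
Normalising, the posterior is P(bag A | data) = 0, P(bag B | data) = 1/7, P(bag C | data) = 6/7.
Averaging over the posterior, P(white next | data) = (0)(1/7) + (3/4)(6/7) = 9/14.

0.6429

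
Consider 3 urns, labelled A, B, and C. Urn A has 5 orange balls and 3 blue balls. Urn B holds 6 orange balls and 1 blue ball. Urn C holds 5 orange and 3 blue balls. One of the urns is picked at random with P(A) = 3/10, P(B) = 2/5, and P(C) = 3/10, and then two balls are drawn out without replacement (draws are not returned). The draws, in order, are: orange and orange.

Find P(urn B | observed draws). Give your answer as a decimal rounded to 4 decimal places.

0.5714

Compute the likelihood of the observed sequence for each case: P(data | urn A) = (5/8)(4/7) = 5/14; P(data | urn B) = (6/7)(5/6) = 5/7; P(data | urn C) = (5/8)(4/7) = 5/14.
Multiplying each by its prior: 3/10 · 5/14 = 3/28, 2/5 · 5/7 = 2/7, 3/10 · 5/14 = 3/28; with total 1/2.
So P(urn B | data) = (2/7) / (1/2) = 4/7.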